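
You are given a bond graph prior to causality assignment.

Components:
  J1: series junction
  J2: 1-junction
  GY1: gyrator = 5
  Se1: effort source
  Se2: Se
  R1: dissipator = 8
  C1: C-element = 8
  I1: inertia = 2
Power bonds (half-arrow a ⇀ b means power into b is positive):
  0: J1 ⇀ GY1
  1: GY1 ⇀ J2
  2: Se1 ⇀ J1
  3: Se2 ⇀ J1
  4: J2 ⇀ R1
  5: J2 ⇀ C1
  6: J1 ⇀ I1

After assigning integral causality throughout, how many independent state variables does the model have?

b2 stroke at J1  (Se1 (Se) sets effort on bond)
b3 stroke at J1  (Se2 (Se) sets effort on bond)
b5 stroke at J2  (C1 integral (e out))
b6 stroke at I1  (I1: I, integral causality)
b0 stroke at J1  (J1: bond 6 brought flow, rest push out)
b1 stroke at J2  (GY1 both-in/both-out from 0)
b4 stroke at R1  (only one flow-in slot at J2)

2  (C1, I1 all integral)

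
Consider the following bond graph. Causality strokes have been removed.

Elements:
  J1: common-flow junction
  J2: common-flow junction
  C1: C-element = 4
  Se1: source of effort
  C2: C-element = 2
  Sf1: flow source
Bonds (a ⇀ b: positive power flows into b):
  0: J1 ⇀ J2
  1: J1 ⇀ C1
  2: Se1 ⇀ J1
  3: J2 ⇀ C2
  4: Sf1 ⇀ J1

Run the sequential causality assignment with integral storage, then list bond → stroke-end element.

#0 stroke at J1
#1 stroke at J1
#2 stroke at J1
#3 stroke at J2
#4 stroke at Sf1

#2 →J1  (Se1 fixes effort; stroke away)
#4 →Sf1  (source Sf1 imposes f)
#0 →J1  (1-jn J1 has f-setter on 4)
#1 →J1  (J1 flow already set via bond 4)
#3 →J2  (common-f at J2 fixed by 0)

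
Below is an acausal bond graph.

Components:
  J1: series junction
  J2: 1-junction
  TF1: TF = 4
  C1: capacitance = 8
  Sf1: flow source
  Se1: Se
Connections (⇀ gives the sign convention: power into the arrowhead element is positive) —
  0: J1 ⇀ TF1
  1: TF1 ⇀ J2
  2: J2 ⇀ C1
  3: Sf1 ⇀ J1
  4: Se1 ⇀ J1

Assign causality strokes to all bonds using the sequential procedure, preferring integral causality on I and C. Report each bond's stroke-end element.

bond 0 →J1
bond 1 →TF1
bond 2 →J2
bond 3 →Sf1
bond 4 →J1

#3 stroke→Sf1  (Sf1: flow source, stroke at near end)
#4 stroke→J1  (Se1: effort source, stroke at far end)
#0 stroke→J1  (common-f at J1 fixed by 3)
#1 stroke→TF1  (through TF1, causality passes straight; one stroke at TF1)
#2 stroke→J2  (J2 flow already set via bond 1)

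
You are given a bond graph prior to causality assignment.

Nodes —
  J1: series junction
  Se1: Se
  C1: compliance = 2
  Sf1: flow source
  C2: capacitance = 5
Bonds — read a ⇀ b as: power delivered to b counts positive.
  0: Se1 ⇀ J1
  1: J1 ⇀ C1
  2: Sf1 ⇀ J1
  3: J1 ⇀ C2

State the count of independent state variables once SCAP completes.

bond 0 stroke→J1  (source Se1 imposes e)
bond 2 stroke→Sf1  (Sf1 (Sf) sets flow on bond)
bond 1 stroke→J1  (J1: bond 2 brought flow, rest push out)
bond 3 stroke→J1  (common-f at J1 fixed by 2)

2  (C1, C2 all integral)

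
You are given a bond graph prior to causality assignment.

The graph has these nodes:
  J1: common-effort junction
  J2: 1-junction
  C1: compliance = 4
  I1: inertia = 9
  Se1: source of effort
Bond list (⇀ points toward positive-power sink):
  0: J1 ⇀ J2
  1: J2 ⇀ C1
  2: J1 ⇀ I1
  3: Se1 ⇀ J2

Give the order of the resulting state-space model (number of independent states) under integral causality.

2  (C1, I1 all integral)

β3 →J2  (Se1: effort source, stroke at far end)
β1 →J2  (C1 integral (e out))
β0 →J1  (J2: last free bond brings flow in)
β2 →I1  (0-jn J1 has e-setter on 0)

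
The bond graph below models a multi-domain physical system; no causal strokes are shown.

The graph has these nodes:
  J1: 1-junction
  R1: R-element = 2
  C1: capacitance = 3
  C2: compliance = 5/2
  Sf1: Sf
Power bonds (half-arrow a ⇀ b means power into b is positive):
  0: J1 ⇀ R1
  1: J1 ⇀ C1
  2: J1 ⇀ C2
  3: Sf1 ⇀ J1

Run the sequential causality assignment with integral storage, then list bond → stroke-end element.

b3 stroke→Sf1  (Sf1 fixes flow; stroke at Sf1)
b0 stroke→J1  (J1: bond 3 brought flow, rest push out)
b1 stroke→J1  (J1 flow already set via bond 3)
b2 stroke→J1  (J1: bond 3 brought flow, rest push out)

β0 stroke→J1
β1 stroke→J1
β2 stroke→J1
β3 stroke→Sf1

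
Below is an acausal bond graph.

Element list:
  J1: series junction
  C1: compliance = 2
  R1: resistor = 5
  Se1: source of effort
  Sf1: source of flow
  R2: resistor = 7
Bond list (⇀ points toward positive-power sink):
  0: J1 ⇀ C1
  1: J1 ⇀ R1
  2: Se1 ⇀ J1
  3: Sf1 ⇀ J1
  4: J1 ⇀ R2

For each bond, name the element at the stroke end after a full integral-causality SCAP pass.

#0 |J1
#1 |J1
#2 |J1
#3 |Sf1
#4 |J1

#2 stroke→J1  (source Se1 imposes e)
#3 stroke→Sf1  (Sf1 fixes flow; stroke at Sf1)
#0 stroke→J1  (J1: bond 3 brought flow, rest push out)
#1 stroke→J1  (1-jn J1 has f-setter on 3)
#4 stroke→J1  (common-f at J1 fixed by 3)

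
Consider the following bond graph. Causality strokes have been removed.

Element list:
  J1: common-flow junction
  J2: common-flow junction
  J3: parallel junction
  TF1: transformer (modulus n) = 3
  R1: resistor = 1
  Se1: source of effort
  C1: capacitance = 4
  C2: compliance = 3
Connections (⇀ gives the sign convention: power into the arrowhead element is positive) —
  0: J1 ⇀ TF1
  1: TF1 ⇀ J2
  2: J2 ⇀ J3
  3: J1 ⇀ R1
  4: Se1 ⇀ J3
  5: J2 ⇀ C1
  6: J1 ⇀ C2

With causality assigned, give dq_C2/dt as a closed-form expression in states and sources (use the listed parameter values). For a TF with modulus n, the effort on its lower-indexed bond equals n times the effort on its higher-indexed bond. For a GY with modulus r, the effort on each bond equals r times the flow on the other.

dq_C2/dt = -3*E_Se1 - 3*q_C1/4 - q_C2/3

bond 4 |J3  (Se1: effort source, stroke at far end)
bond 2 |J2  (common-e at J3 fixed by 4)
bond 5 |J2  (C1: C, integral causality)
bond 1 |TF1  (only one flow-in slot at J2)
bond 0 |J1  (TF TF1: opposite of bond 1)
bond 6 |J1  (C2 outputs effort q/C2)
bond 3 |R1  (only one flow-in slot at J1)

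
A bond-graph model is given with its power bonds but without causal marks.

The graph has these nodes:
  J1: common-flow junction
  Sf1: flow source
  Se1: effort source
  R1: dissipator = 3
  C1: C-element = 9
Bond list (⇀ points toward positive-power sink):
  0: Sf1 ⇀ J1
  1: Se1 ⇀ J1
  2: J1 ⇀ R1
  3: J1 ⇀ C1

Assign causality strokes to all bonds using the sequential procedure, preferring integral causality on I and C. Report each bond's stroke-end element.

#0 stroke at Sf1
#1 stroke at J1
#2 stroke at J1
#3 stroke at J1

bond 0 →Sf1  (Sf1: flow source, stroke at near end)
bond 1 →J1  (Se1 fixes effort; stroke away)
bond 2 →J1  (J1: bond 0 brought flow, rest push out)
bond 3 →J1  (J1 flow already set via bond 0)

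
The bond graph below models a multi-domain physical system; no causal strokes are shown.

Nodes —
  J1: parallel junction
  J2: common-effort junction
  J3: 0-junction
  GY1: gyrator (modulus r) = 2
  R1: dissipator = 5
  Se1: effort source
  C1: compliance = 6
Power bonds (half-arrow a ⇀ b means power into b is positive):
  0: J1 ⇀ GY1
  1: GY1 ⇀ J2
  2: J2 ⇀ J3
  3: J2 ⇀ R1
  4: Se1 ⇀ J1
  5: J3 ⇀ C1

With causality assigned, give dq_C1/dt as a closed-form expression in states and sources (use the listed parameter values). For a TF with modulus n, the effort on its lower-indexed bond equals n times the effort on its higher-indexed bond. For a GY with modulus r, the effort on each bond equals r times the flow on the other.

#4 stroke→J1  (Se1 (Se) sets effort on bond)
#0 stroke→GY1  (J1 effort already set via bond 4)
#1 stroke→GY1  (GY1 both-in/both-out from 0)
#5 stroke→J3  (C1: C, integral causality)
#2 stroke→J2  (0-jn J3 has e-setter on 5)
#3 stroke→R1  (J2: bond 2 brought effort, rest push out)

dq_C1/dt = E_Se1/2 - q_C1/30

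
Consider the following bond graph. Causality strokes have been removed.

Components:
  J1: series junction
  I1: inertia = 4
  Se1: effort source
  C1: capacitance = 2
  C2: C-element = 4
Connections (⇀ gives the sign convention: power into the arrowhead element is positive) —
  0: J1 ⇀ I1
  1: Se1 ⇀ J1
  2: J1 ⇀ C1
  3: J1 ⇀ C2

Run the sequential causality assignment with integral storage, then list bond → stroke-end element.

b0 →I1
b1 →J1
b2 →J1
b3 →J1

#1 |J1  (Se1 fixes effort; stroke away)
#0 |I1  (I1 outputs flow p/I1)
#2 |J1  (J1 flow already set via bond 0)
#3 |J1  (common-f at J1 fixed by 0)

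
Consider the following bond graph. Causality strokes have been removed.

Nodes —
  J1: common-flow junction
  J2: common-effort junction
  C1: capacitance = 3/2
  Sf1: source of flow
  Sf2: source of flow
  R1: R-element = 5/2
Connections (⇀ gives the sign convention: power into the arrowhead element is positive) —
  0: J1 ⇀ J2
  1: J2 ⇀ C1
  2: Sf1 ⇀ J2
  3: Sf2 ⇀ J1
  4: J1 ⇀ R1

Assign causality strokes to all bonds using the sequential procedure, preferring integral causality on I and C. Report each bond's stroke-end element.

β0 stroke→J1
β1 stroke→J2
β2 stroke→Sf1
β3 stroke→Sf2
β4 stroke→J1

b2 |Sf1  (source Sf1 imposes f)
b3 |Sf2  (Sf2 (Sf) sets flow on bond)
b0 |J1  (1-jn J1 has f-setter on 3)
b4 |J1  (1-jn J1 has f-setter on 3)
b1 |J2  (J2: last free bond brings effort in)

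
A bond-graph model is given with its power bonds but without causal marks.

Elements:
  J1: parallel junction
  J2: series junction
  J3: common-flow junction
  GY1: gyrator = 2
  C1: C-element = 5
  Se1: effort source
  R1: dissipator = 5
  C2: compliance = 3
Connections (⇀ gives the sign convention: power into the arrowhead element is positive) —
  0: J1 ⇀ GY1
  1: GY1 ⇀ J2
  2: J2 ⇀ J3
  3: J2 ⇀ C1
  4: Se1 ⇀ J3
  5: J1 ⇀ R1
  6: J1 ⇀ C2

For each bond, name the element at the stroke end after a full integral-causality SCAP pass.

bond 4 stroke at J3  (Se1 (Se) sets effort on bond)
bond 2 stroke at J2  (J3: last free bond brings flow in)
bond 3 stroke at J2  (C1 outputs effort q/C1)
bond 1 stroke at GY1  (J2 needs exactly one f-in)
bond 0 stroke at GY1  (GY1: gyrator matches bond 1)
bond 6 stroke at J1  (C2: C, integral causality)
bond 5 stroke at R1  (0-jn J1 has e-setter on 6)

β0 |GY1
β1 |GY1
β2 |J2
β3 |J2
β4 |J3
β5 |R1
β6 |J1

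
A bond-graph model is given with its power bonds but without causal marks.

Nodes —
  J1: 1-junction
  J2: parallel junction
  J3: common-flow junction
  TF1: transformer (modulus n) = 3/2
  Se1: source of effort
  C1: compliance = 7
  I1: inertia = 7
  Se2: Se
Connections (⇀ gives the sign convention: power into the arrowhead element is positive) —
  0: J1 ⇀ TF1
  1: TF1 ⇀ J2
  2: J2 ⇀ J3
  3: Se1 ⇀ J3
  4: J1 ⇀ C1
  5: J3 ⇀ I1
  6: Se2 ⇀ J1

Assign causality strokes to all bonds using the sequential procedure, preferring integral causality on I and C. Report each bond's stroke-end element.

bond 0 |TF1
bond 1 |J2
bond 2 |J3
bond 3 |J3
bond 4 |J1
bond 5 |I1
bond 6 |J1

#3 →J3  (Se1: effort source, stroke at far end)
#6 →J1  (Se2 fixes effort; stroke away)
#4 →J1  (C1: C, integral causality)
#0 →TF1  (J1: last free bond brings flow in)
#1 →J2  (TF1: transformer flips bond 0)
#2 →J3  (J2: bond 1 brought effort, rest push out)
#5 →I1  (J3: last free bond brings flow in)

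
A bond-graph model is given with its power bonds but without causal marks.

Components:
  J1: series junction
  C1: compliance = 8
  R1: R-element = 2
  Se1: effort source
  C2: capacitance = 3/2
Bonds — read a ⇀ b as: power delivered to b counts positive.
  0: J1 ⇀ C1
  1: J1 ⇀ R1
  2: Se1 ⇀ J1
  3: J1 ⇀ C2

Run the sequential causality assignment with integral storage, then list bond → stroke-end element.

#2 →J1  (Se1 fixes effort; stroke away)
#0 →J1  (prefer integral on C1)
#3 →J1  (C2 integral (e out))
#1 →R1  (J1: last free bond brings flow in)

bond 0 stroke→J1
bond 1 stroke→R1
bond 2 stroke→J1
bond 3 stroke→J1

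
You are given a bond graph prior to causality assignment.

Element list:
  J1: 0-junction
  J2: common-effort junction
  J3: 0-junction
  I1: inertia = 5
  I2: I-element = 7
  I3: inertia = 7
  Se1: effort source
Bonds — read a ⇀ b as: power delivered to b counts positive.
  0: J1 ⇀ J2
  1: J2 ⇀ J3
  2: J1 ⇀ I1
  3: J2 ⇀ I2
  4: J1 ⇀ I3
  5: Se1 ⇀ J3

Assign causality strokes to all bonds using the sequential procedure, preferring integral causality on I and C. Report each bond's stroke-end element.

β0 stroke at J1
β1 stroke at J2
β2 stroke at I1
β3 stroke at I2
β4 stroke at I3
β5 stroke at J3

#5 |J3  (Se1 (Se) sets effort on bond)
#1 |J2  (0-jn J3 has e-setter on 5)
#0 |J1  (common-e at J2 fixed by 1)
#3 |I2  (J2 effort already set via bond 1)
#2 |I1  (0-jn J1 has e-setter on 0)
#4 |I3  (common-e at J1 fixed by 0)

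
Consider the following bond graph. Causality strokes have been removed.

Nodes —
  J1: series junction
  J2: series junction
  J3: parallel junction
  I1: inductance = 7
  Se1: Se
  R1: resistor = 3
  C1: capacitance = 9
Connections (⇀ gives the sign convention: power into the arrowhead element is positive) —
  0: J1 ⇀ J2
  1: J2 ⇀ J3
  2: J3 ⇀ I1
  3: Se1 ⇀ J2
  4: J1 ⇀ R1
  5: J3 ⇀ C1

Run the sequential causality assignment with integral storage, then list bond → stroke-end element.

β0 →J1
β1 →J2
β2 →I1
β3 →J2
β4 →R1
β5 →J3

β3 stroke→J2  (Se1 fixes effort; stroke away)
β2 stroke→I1  (prefer integral on I1)
β5 stroke→J3  (C1: C, integral causality)
β1 stroke→J2  (J3: bond 5 brought effort, rest push out)
β0 stroke→J1  (closing 1-jn rule on J2)
β4 stroke→R1  (J1: last free bond brings flow in)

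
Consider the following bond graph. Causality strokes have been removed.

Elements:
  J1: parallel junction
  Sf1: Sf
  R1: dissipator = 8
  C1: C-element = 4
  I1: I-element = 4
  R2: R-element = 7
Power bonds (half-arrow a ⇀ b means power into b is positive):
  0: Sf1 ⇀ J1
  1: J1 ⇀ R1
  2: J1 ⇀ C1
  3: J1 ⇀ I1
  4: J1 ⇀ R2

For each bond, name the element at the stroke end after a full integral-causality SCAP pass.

b0 |Sf1
b1 |R1
b2 |J1
b3 |I1
b4 |R2

bond 0 stroke→Sf1  (Sf1 (Sf) sets flow on bond)
bond 2 stroke→J1  (C1 outputs effort q/C1)
bond 1 stroke→R1  (J1: bond 2 brought effort, rest push out)
bond 3 stroke→I1  (J1 effort already set via bond 2)
bond 4 stroke→R2  (J1: bond 2 brought effort, rest push out)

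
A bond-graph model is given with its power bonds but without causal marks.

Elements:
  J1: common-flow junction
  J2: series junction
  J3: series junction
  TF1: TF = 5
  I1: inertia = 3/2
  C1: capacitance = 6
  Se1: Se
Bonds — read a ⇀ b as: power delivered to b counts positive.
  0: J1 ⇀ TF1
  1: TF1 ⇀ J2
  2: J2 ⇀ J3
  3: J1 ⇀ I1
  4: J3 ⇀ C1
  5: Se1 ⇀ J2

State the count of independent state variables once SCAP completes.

#5 →J2  (Se1 fixes effort; stroke away)
#3 →I1  (prefer integral on I1)
#0 →J1  (J1: bond 3 brought flow, rest push out)
#1 →TF1  (TF TF1: opposite of bond 0)
#2 →J2  (1-jn J2 has f-setter on 1)
#4 →J3  (J3 flow already set via bond 2)

2  (C1, I1 all integral)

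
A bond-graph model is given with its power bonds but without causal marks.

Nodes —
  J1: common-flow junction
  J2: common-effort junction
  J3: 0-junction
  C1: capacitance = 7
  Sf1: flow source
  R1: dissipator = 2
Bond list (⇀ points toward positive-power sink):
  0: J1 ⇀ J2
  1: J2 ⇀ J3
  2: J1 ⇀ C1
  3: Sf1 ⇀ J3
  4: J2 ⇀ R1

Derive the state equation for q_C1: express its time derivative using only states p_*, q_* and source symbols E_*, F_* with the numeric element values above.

bond 3 stroke at Sf1  (Sf1: flow source, stroke at near end)
bond 1 stroke at J3  (only one effort-in slot at J3)
bond 2 stroke at J1  (C1 outputs effort q/C1)
bond 0 stroke at J2  (only one flow-in slot at J1)
bond 4 stroke at R1  (J2: bond 0 brought effort, rest push out)

dq_C1/dt = -F_Sf1 - q_C1/14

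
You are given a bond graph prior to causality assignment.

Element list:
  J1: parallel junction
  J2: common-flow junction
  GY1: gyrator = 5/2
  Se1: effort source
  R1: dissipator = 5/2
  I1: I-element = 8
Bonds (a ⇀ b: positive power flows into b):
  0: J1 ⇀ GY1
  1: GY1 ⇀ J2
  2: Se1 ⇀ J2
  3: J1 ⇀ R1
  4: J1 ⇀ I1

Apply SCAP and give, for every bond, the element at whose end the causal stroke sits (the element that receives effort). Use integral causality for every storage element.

#2 stroke→J2  (Se1 (Se) sets effort on bond)
#1 stroke→GY1  (J2: last free bond brings flow in)
#0 stroke→GY1  (GY1 both-in/both-out from 1)
#4 stroke→I1  (I1 integral (f out))
#3 stroke→J1  (only one effort-in slot at J1)

b0 |GY1
b1 |GY1
b2 |J2
b3 |J1
b4 |I1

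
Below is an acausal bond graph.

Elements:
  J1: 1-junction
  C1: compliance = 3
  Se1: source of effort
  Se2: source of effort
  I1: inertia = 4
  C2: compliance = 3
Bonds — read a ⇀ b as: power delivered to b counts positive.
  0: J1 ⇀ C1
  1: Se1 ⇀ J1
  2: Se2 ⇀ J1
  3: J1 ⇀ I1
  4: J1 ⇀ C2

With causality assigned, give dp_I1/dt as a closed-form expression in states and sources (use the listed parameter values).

dp_I1/dt = E_Se1 + E_Se2 - q_C1/3 - q_C2/3

bond 1 |J1  (Se1 fixes effort; stroke away)
bond 2 |J1  (source Se2 imposes e)
bond 0 |J1  (C1 outputs effort q/C1)
bond 3 |I1  (I1: I, integral causality)
bond 4 |J1  (J1: bond 3 brought flow, rest push out)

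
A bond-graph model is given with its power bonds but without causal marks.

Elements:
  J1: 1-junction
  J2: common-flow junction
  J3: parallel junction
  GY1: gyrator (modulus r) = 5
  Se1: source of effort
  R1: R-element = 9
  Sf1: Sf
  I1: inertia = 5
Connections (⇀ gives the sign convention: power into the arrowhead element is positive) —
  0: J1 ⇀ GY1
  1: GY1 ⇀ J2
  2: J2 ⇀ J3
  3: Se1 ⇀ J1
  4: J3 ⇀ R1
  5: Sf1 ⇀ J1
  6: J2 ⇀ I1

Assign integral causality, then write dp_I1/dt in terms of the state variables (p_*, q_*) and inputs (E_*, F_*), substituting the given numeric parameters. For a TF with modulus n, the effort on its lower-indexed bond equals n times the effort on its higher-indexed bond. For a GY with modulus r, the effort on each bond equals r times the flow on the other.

bond 3 stroke at J1  (source Se1 imposes e)
bond 5 stroke at Sf1  (Sf1 fixes flow; stroke at Sf1)
bond 0 stroke at J1  (J1: bond 5 brought flow, rest push out)
bond 1 stroke at J2  (through GY1, causality inverts; strokes same side of GY1)
bond 6 stroke at I1  (prefer integral on I1)
bond 2 stroke at J2  (common-f at J2 fixed by 6)
bond 4 stroke at J3  (J3: last free bond brings effort in)

dp_I1/dt = 5*F_Sf1 - 9*p_I1/5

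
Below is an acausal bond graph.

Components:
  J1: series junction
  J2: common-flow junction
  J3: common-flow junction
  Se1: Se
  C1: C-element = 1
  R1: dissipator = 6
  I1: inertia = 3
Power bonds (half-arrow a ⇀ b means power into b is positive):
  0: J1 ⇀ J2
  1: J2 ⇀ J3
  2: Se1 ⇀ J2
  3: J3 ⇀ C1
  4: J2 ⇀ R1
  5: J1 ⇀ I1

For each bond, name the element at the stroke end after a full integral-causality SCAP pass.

β2 →J2  (Se1 (Se) sets effort on bond)
β3 →J3  (C1 integral (e out))
β1 →J2  (J3: last free bond brings flow in)
β5 →I1  (I1: I, integral causality)
β0 →J1  (common-f at J1 fixed by 5)
β4 →J2  (J2: bond 0 brought flow, rest push out)

bond 0 →J1
bond 1 →J2
bond 2 →J2
bond 3 →J3
bond 4 →J2
bond 5 →I1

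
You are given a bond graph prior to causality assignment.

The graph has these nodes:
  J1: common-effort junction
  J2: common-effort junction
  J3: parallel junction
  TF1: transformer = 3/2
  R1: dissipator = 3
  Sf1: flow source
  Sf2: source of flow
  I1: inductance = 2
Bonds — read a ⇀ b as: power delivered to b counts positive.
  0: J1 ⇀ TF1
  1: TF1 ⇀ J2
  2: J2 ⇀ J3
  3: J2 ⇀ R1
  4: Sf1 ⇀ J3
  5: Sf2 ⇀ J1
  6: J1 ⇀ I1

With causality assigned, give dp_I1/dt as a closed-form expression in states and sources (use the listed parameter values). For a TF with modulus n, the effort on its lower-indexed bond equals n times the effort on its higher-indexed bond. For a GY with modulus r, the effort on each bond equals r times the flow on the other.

b4 |Sf1  (source Sf1 imposes f)
b5 |Sf2  (source Sf2 imposes f)
b2 |J3  (closing 0-jn rule on J3)
b6 |I1  (I1 outputs flow p/I1)
b0 |J1  (closing 0-jn rule on J1)
b1 |TF1  (TF TF1: opposite of bond 0)
b3 |J2  (J2 needs exactly one e-in)

dp_I1/dt = 9*F_Sf1/2 + 27*F_Sf2/4 - 27*p_I1/8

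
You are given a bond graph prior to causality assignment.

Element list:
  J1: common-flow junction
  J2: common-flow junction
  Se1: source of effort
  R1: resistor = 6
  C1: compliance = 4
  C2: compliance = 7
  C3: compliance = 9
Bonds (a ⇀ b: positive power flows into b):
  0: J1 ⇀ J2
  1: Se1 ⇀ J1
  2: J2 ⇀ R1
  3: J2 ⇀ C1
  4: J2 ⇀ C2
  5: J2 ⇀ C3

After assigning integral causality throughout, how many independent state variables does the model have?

b1 |J1  (Se1: effort source, stroke at far end)
b0 |J2  (J1 needs exactly one f-in)
b3 |J2  (C1 outputs effort q/C1)
b4 |J2  (C2 outputs effort q/C2)
b5 |J2  (C3: C, integral causality)
b2 |R1  (J2 needs exactly one f-in)

3  (C1, C2, C3 all integral)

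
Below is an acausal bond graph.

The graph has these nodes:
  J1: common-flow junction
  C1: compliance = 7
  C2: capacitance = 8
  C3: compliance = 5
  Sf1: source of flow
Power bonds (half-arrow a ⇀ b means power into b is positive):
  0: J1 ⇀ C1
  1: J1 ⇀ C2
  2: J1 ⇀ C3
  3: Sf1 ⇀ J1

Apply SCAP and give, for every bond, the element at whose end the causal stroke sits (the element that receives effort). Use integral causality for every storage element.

#0 stroke at J1
#1 stroke at J1
#2 stroke at J1
#3 stroke at Sf1

β3 |Sf1  (Sf1 fixes flow; stroke at Sf1)
β0 |J1  (J1: bond 3 brought flow, rest push out)
β1 |J1  (1-jn J1 has f-setter on 3)
β2 |J1  (1-jn J1 has f-setter on 3)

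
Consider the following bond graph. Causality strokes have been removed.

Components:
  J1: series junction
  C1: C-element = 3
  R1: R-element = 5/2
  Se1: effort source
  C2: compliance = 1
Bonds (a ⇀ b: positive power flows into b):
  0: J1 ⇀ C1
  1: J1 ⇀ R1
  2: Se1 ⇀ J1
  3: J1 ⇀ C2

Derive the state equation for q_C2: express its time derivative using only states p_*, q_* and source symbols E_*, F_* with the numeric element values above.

bond 2 stroke at J1  (source Se1 imposes e)
bond 0 stroke at J1  (C1 integral (e out))
bond 3 stroke at J1  (prefer integral on C2)
bond 1 stroke at R1  (J1 needs exactly one f-in)

dq_C2/dt = 2*E_Se1/5 - 2*q_C1/15 - 2*q_C2/5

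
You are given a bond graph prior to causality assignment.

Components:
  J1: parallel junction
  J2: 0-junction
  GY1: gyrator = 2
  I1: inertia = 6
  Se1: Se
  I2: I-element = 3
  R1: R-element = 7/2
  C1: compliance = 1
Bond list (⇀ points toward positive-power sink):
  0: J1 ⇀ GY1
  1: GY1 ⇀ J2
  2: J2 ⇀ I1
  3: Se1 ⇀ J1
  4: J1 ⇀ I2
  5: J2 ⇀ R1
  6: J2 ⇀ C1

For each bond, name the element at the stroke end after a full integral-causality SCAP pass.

bond 0 →GY1
bond 1 →GY1
bond 2 →I1
bond 3 →J1
bond 4 →I2
bond 5 →R1
bond 6 →J2

b3 |J1  (Se1 fixes effort; stroke away)
b0 |GY1  (J1: bond 3 brought effort, rest push out)
b4 |I2  (J1: bond 3 brought effort, rest push out)
b1 |GY1  (GY1 both-in/both-out from 0)
b2 |I1  (I1 integral (f out))
b6 |J2  (C1 outputs effort q/C1)
b5 |R1  (common-e at J2 fixed by 6)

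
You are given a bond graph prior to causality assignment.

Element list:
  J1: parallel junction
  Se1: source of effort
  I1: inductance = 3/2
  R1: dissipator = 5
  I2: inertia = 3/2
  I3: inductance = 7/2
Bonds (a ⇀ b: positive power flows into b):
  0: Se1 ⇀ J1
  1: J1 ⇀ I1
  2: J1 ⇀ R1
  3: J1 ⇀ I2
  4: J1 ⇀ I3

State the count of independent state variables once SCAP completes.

3  (I1, I2, I3 all integral)

bond 0 stroke at J1  (Se1 fixes effort; stroke away)
bond 1 stroke at I1  (0-jn J1 has e-setter on 0)
bond 2 stroke at R1  (J1: bond 0 brought effort, rest push out)
bond 3 stroke at I2  (J1: bond 0 brought effort, rest push out)
bond 4 stroke at I3  (common-e at J1 fixed by 0)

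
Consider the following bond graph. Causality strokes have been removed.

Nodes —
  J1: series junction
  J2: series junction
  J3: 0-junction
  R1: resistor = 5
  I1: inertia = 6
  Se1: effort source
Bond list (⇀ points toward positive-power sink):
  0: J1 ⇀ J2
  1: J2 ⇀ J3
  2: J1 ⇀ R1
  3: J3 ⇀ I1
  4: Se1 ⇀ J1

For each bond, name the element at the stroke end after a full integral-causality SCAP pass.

bond 4 →J1  (Se1: effort source, stroke at far end)
bond 3 →I1  (I1 outputs flow p/I1)
bond 1 →J3  (J3: last free bond brings effort in)
bond 0 →J2  (common-f at J2 fixed by 1)
bond 2 →J1  (1-jn J1 has f-setter on 0)

b0 |J2
b1 |J3
b2 |J1
b3 |I1
b4 |J1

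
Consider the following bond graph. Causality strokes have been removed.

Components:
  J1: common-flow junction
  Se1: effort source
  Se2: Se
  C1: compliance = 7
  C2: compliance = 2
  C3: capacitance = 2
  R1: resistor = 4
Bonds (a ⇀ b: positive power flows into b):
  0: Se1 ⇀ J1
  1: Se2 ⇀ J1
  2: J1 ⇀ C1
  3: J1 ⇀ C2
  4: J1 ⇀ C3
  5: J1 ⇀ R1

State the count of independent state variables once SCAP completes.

#0 stroke→J1  (Se1 fixes effort; stroke away)
#1 stroke→J1  (Se2: effort source, stroke at far end)
#2 stroke→J1  (prefer integral on C1)
#3 stroke→J1  (C2: C, integral causality)
#4 stroke→J1  (C3 integral (e out))
#5 stroke→R1  (J1 needs exactly one f-in)

3  (C1, C2, C3 all integral)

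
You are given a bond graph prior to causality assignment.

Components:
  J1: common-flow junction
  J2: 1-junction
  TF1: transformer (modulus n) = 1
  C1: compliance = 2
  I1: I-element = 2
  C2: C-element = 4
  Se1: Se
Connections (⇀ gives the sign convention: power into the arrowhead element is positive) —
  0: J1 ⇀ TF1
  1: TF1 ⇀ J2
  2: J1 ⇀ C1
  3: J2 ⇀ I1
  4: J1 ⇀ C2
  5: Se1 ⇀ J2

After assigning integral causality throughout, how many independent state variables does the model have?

3  (C1, C2, I1 all integral)

#5 |J2  (Se1 fixes effort; stroke away)
#2 |J1  (C1 outputs effort q/C1)
#3 |I1  (prefer integral on I1)
#1 |J2  (J2 flow already set via bond 3)
#0 |TF1  (TF1: transformer flips bond 1)
#4 |J1  (J1: bond 0 brought flow, rest push out)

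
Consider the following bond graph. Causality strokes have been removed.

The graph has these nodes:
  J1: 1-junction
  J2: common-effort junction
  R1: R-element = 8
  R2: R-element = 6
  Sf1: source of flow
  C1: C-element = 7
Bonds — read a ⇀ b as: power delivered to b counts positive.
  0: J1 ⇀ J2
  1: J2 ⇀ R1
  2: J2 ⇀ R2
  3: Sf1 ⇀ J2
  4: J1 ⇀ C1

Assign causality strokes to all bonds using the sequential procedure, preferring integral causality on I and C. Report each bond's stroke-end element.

bond 3 stroke at Sf1  (Sf1 fixes flow; stroke at Sf1)
bond 4 stroke at J1  (C1 outputs effort q/C1)
bond 0 stroke at J2  (closing 1-jn rule on J1)
bond 1 stroke at R1  (J2: bond 0 brought effort, rest push out)
bond 2 stroke at R2  (0-jn J2 has e-setter on 0)

b0 stroke→J2
b1 stroke→R1
b2 stroke→R2
b3 stroke→Sf1
b4 stroke→J1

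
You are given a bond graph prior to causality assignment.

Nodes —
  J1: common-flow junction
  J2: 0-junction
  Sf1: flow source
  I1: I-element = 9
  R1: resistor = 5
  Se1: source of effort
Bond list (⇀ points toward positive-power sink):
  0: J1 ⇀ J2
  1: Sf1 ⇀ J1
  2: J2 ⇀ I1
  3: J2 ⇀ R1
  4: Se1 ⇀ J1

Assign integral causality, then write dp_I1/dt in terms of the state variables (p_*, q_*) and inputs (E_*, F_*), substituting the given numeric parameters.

bond 1 |Sf1  (source Sf1 imposes f)
bond 4 |J1  (Se1 (Se) sets effort on bond)
bond 0 |J1  (1-jn J1 has f-setter on 1)
bond 2 |I1  (I1 outputs flow p/I1)
bond 3 |J2  (J2 needs exactly one e-in)

dp_I1/dt = 5*F_Sf1 - 5*p_I1/9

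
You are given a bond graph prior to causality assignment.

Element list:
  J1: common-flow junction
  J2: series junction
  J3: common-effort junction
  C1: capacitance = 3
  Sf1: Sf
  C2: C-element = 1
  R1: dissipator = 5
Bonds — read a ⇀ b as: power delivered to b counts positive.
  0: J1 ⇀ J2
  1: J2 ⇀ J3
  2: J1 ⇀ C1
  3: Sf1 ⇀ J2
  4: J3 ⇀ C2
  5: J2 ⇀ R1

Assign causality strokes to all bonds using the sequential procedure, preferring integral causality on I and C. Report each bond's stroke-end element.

#0 |J2
#1 |J2
#2 |J1
#3 |Sf1
#4 |J3
#5 |J2

b3 stroke→Sf1  (Sf1 (Sf) sets flow on bond)
b0 stroke→J2  (J2: bond 3 brought flow, rest push out)
b1 stroke→J2  (J2 flow already set via bond 3)
b5 stroke→J2  (1-jn J2 has f-setter on 3)
b4 stroke→J3  (closing 0-jn rule on J3)
b2 stroke→J1  (common-f at J1 fixed by 0)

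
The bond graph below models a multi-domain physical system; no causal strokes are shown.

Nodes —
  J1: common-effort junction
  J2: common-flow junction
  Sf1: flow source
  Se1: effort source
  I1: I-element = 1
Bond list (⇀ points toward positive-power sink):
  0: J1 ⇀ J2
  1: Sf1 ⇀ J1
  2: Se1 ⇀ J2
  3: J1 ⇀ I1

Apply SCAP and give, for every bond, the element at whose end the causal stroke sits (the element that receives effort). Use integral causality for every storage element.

#0 stroke at J1
#1 stroke at Sf1
#2 stroke at J2
#3 stroke at I1

#1 stroke→Sf1  (source Sf1 imposes f)
#2 stroke→J2  (Se1 (Se) sets effort on bond)
#0 stroke→J1  (only one flow-in slot at J2)
#3 stroke→I1  (J1 effort already set via bond 0)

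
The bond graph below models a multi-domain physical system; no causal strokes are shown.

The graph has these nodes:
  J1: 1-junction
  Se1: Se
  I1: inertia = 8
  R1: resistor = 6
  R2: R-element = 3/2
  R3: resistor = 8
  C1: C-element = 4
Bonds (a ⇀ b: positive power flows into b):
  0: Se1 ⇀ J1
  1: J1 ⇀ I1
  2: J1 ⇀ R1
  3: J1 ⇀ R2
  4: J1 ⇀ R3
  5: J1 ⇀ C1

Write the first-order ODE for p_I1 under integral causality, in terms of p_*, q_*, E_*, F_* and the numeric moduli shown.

bond 0 stroke→J1  (Se1: effort source, stroke at far end)
bond 1 stroke→I1  (I1: I, integral causality)
bond 2 stroke→J1  (J1 flow already set via bond 1)
bond 3 stroke→J1  (J1 flow already set via bond 1)
bond 4 stroke→J1  (J1: bond 1 brought flow, rest push out)
bond 5 stroke→J1  (J1: bond 1 brought flow, rest push out)

dp_I1/dt = E_Se1 - 31*p_I1/16 - q_C1/4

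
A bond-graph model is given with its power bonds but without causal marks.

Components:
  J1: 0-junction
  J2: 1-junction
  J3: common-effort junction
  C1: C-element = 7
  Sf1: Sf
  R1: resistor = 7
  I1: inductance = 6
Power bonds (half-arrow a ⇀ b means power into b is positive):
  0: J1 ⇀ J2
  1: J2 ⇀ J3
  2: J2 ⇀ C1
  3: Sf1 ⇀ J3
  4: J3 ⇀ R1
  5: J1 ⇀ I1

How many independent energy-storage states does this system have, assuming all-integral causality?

2  (C1, I1 all integral)

b3 stroke at Sf1  (Sf1 (Sf) sets flow on bond)
b2 stroke at J2  (C1 outputs effort q/C1)
b5 stroke at I1  (prefer integral on I1)
b0 stroke at J1  (J1 needs exactly one e-in)
b1 stroke at J2  (J2: bond 0 brought flow, rest push out)
b4 stroke at J3  (J3: last free bond brings effort in)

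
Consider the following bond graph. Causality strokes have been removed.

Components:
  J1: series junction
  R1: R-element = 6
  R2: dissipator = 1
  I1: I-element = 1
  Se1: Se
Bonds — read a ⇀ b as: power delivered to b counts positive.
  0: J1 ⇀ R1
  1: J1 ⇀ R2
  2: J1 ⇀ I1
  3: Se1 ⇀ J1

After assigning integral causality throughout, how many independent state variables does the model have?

bond 3 |J1  (Se1 fixes effort; stroke away)
bond 2 |I1  (I1: I, integral causality)
bond 0 |J1  (J1 flow already set via bond 2)
bond 1 |J1  (common-f at J1 fixed by 2)

1  (I1 all integral)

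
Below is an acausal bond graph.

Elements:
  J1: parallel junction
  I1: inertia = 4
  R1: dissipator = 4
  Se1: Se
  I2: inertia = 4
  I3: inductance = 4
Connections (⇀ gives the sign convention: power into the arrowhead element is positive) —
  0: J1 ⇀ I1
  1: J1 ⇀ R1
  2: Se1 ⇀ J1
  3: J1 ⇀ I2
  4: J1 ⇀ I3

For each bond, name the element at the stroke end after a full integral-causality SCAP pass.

β2 stroke at J1  (Se1 fixes effort; stroke away)
β0 stroke at I1  (J1: bond 2 brought effort, rest push out)
β1 stroke at R1  (J1: bond 2 brought effort, rest push out)
β3 stroke at I2  (0-jn J1 has e-setter on 2)
β4 stroke at I3  (J1 effort already set via bond 2)

bond 0 stroke at I1
bond 1 stroke at R1
bond 2 stroke at J1
bond 3 stroke at I2
bond 4 stroke at I3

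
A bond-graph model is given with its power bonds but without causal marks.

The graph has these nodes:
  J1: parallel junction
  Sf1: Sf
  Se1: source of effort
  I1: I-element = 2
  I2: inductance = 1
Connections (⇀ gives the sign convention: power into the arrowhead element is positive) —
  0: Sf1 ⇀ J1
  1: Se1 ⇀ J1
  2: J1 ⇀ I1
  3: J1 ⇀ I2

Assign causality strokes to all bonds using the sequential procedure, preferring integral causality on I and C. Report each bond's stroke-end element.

β0 |Sf1
β1 |J1
β2 |I1
β3 |I2

bond 0 →Sf1  (source Sf1 imposes f)
bond 1 →J1  (source Se1 imposes e)
bond 2 →I1  (0-jn J1 has e-setter on 1)
bond 3 →I2  (J1 effort already set via bond 1)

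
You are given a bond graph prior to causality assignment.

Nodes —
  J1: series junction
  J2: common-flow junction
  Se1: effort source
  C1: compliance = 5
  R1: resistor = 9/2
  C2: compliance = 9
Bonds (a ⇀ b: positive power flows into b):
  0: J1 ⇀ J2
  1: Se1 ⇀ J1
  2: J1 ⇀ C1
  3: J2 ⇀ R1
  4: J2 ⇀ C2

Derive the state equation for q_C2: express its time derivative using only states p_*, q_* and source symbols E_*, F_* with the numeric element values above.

b1 stroke at J1  (Se1: effort source, stroke at far end)
b2 stroke at J1  (prefer integral on C1)
b0 stroke at J2  (only one flow-in slot at J1)
b4 stroke at J2  (C2: C, integral causality)
b3 stroke at R1  (J2 needs exactly one f-in)

dq_C2/dt = 2*E_Se1/9 - 2*q_C1/45 - 2*q_C2/81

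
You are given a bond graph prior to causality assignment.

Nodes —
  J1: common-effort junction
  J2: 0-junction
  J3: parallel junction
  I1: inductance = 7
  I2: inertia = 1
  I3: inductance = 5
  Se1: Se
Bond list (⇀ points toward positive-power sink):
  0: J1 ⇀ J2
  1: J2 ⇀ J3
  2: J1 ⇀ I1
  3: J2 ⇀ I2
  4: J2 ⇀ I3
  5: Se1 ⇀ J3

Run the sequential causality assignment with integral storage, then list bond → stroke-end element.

bond 0 →J1
bond 1 →J2
bond 2 →I1
bond 3 →I2
bond 4 →I3
bond 5 →J3

b5 stroke→J3  (Se1 fixes effort; stroke away)
b1 stroke→J2  (common-e at J3 fixed by 5)
b0 stroke→J1  (J2: bond 1 brought effort, rest push out)
b3 stroke→I2  (0-jn J2 has e-setter on 1)
b4 stroke→I3  (common-e at J2 fixed by 1)
b2 stroke→I1  (J1 effort already set via bond 0)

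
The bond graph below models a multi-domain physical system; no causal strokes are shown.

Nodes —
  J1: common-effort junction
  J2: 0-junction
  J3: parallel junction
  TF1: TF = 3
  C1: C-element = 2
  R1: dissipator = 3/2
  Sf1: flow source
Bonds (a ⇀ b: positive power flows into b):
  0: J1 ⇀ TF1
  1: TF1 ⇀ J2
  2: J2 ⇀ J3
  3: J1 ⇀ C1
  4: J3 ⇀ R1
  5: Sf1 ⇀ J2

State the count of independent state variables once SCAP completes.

bond 5 stroke at Sf1  (Sf1 fixes flow; stroke at Sf1)
bond 3 stroke at J1  (C1 integral (e out))
bond 0 stroke at TF1  (J1 effort already set via bond 3)
bond 1 stroke at J2  (TF1 one-in-one-out from 0)
bond 2 stroke at J3  (common-e at J2 fixed by 1)
bond 4 stroke at R1  (0-jn J3 has e-setter on 2)

1  (C1 all integral)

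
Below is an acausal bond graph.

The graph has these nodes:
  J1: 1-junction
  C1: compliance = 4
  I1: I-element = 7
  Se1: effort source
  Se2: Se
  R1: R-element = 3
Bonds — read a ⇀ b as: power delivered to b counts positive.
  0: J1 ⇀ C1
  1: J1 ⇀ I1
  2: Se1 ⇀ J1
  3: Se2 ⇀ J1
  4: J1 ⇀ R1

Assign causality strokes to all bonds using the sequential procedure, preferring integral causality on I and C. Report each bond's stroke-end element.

bond 0 →J1
bond 1 →I1
bond 2 →J1
bond 3 →J1
bond 4 →J1

bond 2 stroke at J1  (Se1 (Se) sets effort on bond)
bond 3 stroke at J1  (Se2 (Se) sets effort on bond)
bond 0 stroke at J1  (prefer integral on C1)
bond 1 stroke at I1  (prefer integral on I1)
bond 4 stroke at J1  (common-f at J1 fixed by 1)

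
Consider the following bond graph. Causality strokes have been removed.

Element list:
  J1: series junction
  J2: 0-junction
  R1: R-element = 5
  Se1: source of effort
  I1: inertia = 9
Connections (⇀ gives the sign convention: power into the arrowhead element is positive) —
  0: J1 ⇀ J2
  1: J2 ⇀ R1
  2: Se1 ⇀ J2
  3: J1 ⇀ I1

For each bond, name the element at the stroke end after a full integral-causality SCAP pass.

b2 stroke→J2  (Se1: effort source, stroke at far end)
b0 stroke→J1  (0-jn J2 has e-setter on 2)
b1 stroke→R1  (0-jn J2 has e-setter on 2)
b3 stroke→I1  (only one flow-in slot at J1)

β0 stroke→J1
β1 stroke→R1
β2 stroke→J2
β3 stroke→I1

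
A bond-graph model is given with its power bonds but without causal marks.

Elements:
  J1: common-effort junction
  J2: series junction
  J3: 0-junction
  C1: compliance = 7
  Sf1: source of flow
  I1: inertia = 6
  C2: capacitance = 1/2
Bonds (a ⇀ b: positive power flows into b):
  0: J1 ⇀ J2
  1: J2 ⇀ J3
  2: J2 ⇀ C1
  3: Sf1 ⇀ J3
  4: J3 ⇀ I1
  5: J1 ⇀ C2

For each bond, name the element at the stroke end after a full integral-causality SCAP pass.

bond 3 stroke at Sf1  (source Sf1 imposes f)
bond 2 stroke at J2  (prefer integral on C1)
bond 4 stroke at I1  (I1 integral (f out))
bond 1 stroke at J3  (J3: last free bond brings effort in)
bond 0 stroke at J2  (1-jn J2 has f-setter on 1)
bond 5 stroke at J1  (J1: last free bond brings effort in)

b0 stroke at J2
b1 stroke at J3
b2 stroke at J2
b3 stroke at Sf1
b4 stroke at I1
b5 stroke at J1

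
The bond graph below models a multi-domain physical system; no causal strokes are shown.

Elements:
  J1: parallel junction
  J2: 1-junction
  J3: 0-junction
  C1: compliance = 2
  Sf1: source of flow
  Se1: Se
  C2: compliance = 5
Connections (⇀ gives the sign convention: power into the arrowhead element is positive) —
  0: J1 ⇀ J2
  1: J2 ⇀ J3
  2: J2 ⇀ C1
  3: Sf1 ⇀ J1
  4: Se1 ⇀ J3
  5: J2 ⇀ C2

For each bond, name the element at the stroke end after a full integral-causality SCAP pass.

#0 →J1
#1 →J2
#2 →J2
#3 →Sf1
#4 →J3
#5 →J2

bond 3 →Sf1  (Sf1 fixes flow; stroke at Sf1)
bond 4 →J3  (source Se1 imposes e)
bond 0 →J1  (only one effort-in slot at J1)
bond 1 →J2  (1-jn J2 has f-setter on 0)
bond 2 →J2  (common-f at J2 fixed by 0)
bond 5 →J2  (common-f at J2 fixed by 0)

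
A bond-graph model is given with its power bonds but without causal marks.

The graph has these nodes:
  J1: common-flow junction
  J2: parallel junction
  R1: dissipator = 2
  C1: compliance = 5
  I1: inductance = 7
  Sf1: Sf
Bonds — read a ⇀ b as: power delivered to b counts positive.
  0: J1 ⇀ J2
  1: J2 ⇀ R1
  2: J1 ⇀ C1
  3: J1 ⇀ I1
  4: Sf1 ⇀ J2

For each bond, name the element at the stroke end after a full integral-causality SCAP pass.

#4 →Sf1  (Sf1 (Sf) sets flow on bond)
#2 →J1  (C1: C, integral causality)
#3 →I1  (I1 integral (f out))
#0 →J1  (J1 flow already set via bond 3)
#1 →J2  (J2 needs exactly one e-in)

b0 →J1
b1 →J2
b2 →J1
b3 →I1
b4 →Sf1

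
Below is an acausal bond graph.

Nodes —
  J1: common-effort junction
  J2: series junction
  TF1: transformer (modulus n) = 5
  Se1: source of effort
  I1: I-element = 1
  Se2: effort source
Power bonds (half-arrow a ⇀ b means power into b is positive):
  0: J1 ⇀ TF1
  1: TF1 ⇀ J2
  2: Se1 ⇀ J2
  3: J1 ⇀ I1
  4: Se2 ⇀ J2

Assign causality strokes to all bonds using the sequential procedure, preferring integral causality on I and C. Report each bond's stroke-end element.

#2 stroke→J2  (Se1 fixes effort; stroke away)
#4 stroke→J2  (Se2: effort source, stroke at far end)
#1 stroke→TF1  (only one flow-in slot at J2)
#0 stroke→J1  (TF1 one-in-one-out from 1)
#3 stroke→I1  (J1: bond 0 brought effort, rest push out)

b0 stroke→J1
b1 stroke→TF1
b2 stroke→J2
b3 stroke→I1
b4 stroke→J2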